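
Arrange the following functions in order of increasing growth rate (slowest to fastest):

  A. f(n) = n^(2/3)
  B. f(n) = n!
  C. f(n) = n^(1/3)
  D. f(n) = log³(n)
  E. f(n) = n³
D < C < A < E < B

Comparing growth rates:
D = log³(n) is O(log³ n)
C = n^(1/3) is O(n^(1/3))
A = n^(2/3) is O(n^(2/3))
E = n³ is O(n³)
B = n! is O(n!)

Therefore, the order from slowest to fastest is: D < C < A < E < B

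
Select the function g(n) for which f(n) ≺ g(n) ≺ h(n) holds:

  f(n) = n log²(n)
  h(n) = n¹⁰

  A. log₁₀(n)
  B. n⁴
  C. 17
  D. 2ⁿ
B

We need g(n) with n log²(n) = o(g(n)) and g(n) = o(n¹⁰), i.e. O(n log² n) ≺ g ≺ O(n¹⁰).
Check each option:
  A. log₁₀(n) — O(log n) does not grow strictly faster than f(n)
  B. n⁴ — O(n⁴) is strictly between O(n log² n) and O(n¹⁰) ✓
  C. 17 — O(1) does not grow strictly faster than f(n)
  D. 2ⁿ — O(2ⁿ) does not grow strictly slower than h(n)

Only option B (n⁴) lies strictly between.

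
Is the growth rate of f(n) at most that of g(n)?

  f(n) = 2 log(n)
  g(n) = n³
True

f(n) = 2 log(n) is O(log n), and g(n) = n³ is O(n³).
Since O(log n) ⊆ O(n³) (f grows no faster than g), f(n) = O(g(n)) is true.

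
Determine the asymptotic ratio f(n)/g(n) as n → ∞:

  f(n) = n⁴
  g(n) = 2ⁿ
0

Since n⁴ (O(n⁴)) grows slower than 2ⁿ (O(2ⁿ)),
the ratio f(n)/g(n) → 0 as n → ∞.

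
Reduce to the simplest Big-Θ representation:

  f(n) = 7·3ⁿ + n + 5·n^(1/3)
Θ(3ⁿ)

Order the terms by growth rate: 5·n^(1/3) ≺ n ≺ 7·3ⁿ.
The fastest-growing term 7·3ⁿ dominates as n → ∞; dropping its constant factor gives Θ(3ⁿ).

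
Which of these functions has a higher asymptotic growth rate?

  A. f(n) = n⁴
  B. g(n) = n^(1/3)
A

f(n) = n⁴ is O(n⁴), while g(n) = n^(1/3) is O(n^(1/3)).
Since O(n⁴) grows faster than O(n^(1/3)), f(n) dominates.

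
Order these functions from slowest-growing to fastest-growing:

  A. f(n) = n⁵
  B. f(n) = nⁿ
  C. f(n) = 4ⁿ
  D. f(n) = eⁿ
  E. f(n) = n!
A < D < C < E < B

Comparing growth rates:
A = n⁵ is O(n⁵)
D = eⁿ is O(eⁿ)
C = 4ⁿ is O(4ⁿ)
E = n! is O(n!)
B = nⁿ is O(nⁿ)

Therefore, the order from slowest to fastest is: A < D < C < E < B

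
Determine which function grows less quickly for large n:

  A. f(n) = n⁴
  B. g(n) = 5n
B

f(n) = n⁴ is O(n⁴), while g(n) = 5n is O(n).
Since O(n) grows slower than O(n⁴), g(n) is dominated.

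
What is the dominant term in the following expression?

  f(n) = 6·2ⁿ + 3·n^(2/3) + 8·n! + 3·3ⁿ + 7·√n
8·n!

Looking at each term:
  - 6·2ⁿ is O(2ⁿ)
  - 3·n^(2/3) is O(n^(2/3))
  - 8·n! is O(n!)
  - 3·3ⁿ is O(3ⁿ)
  - 7·√n is O(√n)

The term 8·n! (O(n!)) grows fastest and dominates all others.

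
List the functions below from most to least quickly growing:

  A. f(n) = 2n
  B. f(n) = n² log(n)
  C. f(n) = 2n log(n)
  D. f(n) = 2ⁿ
D > B > C > A

Comparing growth rates:
D = 2ⁿ is O(2ⁿ)
B = n² log(n) is O(n² log n)
C = 2n log(n) is O(n log n)
A = 2n is O(n)

Therefore, the order from fastest to slowest is: D > B > C > A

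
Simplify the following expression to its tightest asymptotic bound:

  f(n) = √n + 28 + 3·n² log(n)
Θ(n² log n)

Order the terms by growth rate: 28 ≺ √n ≺ 3·n² log(n).
The fastest-growing term 3·n² log(n) dominates as n → ∞; dropping its constant factor gives Θ(n² log n).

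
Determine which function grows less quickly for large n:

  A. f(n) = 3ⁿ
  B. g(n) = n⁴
B

f(n) = 3ⁿ is O(3ⁿ), while g(n) = n⁴ is O(n⁴).
Since O(n⁴) grows slower than O(3ⁿ), g(n) is dominated.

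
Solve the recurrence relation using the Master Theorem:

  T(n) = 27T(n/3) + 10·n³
Θ(n³ log n)

Master Theorem: a = 27, b = 3, f(n) = 10·n³.
Compute the critical exponent d = log₃(27) = 3.
Compare f(n) = Θ(n³) against n^d:
  k = 3 = d, so f(n) = Θ(n^d) — Case 2.
  Work is balanced across levels: T(n) = Θ(n^d log n) = Θ(n³ log n).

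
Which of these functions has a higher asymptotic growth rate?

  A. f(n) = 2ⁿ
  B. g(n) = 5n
A

f(n) = 2ⁿ is O(2ⁿ), while g(n) = 5n is O(n).
Since O(2ⁿ) grows faster than O(n), f(n) dominates.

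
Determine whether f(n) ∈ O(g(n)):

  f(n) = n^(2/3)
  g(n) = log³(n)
False

f(n) = n^(2/3) is O(n^(2/3)), and g(n) = log³(n) is O(log³ n).
Since O(n^(2/3)) grows faster than O(log³ n), f(n) = O(g(n)) is false.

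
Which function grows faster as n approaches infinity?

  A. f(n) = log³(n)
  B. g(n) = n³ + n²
B

f(n) = log³(n) is O(log³ n), while g(n) = n³ + n² is O(n³).
Since O(n³) grows faster than O(log³ n), g(n) dominates.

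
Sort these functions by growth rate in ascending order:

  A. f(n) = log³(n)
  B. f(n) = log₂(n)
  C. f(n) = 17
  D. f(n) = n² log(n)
C < B < A < D

Comparing growth rates:
C = 17 is O(1)
B = log₂(n) is O(log n)
A = log³(n) is O(log³ n)
D = n² log(n) is O(n² log n)

Therefore, the order from slowest to fastest is: C < B < A < D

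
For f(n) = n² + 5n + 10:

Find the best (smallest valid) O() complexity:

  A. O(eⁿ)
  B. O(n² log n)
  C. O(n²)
C

f(n) = n² + 5n + 10 is O(n²).
All listed options are valid Big-O bounds (upper bounds),
but O(n²) is the tightest (smallest valid bound).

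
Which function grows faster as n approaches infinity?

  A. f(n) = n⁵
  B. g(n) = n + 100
A

f(n) = n⁵ is O(n⁵), while g(n) = n + 100 is O(n).
Since O(n⁵) grows faster than O(n), f(n) dominates.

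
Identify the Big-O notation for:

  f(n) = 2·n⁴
O(n⁴)

The dominant term in 2·n⁴ is 2·n⁴, which is Θ(n⁴).
Constants are absorbed, so the tightest bound is O(n⁴).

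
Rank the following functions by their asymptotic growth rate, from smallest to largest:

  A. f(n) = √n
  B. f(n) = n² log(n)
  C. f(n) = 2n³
A < B < C

Comparing growth rates:
A = √n is O(√n)
B = n² log(n) is O(n² log n)
C = 2n³ is O(n³)

Therefore, the order from slowest to fastest is: A < B < C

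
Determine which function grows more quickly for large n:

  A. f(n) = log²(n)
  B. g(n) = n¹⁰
B

f(n) = log²(n) is O(log² n), while g(n) = n¹⁰ is O(n¹⁰).
Since O(n¹⁰) grows faster than O(log² n), g(n) dominates.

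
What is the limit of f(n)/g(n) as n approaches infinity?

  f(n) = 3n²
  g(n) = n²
3

Since 3n² and n² have the same growth rate (O(n²)),
the ratio converges to a constant: 3.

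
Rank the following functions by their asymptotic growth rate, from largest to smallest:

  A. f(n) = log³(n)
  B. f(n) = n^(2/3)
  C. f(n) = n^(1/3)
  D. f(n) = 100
B > C > A > D

Comparing growth rates:
B = n^(2/3) is O(n^(2/3))
C = n^(1/3) is O(n^(1/3))
A = log³(n) is O(log³ n)
D = 100 is O(1)

Therefore, the order from fastest to slowest is: B > C > A > D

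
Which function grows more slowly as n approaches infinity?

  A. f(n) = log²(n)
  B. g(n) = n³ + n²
A

f(n) = log²(n) is O(log² n), while g(n) = n³ + n² is O(n³).
Since O(log² n) grows slower than O(n³), f(n) is dominated.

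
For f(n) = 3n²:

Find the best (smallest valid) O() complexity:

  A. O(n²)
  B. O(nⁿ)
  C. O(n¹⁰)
A

f(n) = 3n² is O(n²).
All listed options are valid Big-O bounds (upper bounds),
but O(n²) is the tightest (smallest valid bound).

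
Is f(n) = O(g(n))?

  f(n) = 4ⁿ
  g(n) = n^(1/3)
False

f(n) = 4ⁿ is O(4ⁿ), and g(n) = n^(1/3) is O(n^(1/3)).
Since O(4ⁿ) grows faster than O(n^(1/3)), f(n) = O(g(n)) is false.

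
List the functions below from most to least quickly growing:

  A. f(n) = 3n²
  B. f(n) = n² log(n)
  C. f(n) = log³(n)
B > A > C

Comparing growth rates:
B = n² log(n) is O(n² log n)
A = 3n² is O(n²)
C = log³(n) is O(log³ n)

Therefore, the order from fastest to slowest is: B > A > C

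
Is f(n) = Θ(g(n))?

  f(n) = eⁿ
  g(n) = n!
False

f(n) = eⁿ is O(eⁿ), and g(n) = n! is O(n!).
Since they have different growth rates, f(n) = Θ(g(n)) is false.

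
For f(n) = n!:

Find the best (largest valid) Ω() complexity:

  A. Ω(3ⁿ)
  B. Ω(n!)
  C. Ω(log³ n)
B

f(n) = n! is Ω(n!).
All listed options are valid Big-Ω bounds (lower bounds),
but Ω(n!) is the tightest (largest valid bound).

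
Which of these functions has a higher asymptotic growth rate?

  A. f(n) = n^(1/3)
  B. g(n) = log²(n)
A

f(n) = n^(1/3) is O(n^(1/3)), while g(n) = log²(n) is O(log² n).
Since O(n^(1/3)) grows faster than O(log² n), f(n) dominates.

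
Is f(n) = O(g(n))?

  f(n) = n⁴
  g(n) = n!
True

f(n) = n⁴ is O(n⁴), and g(n) = n! is O(n!).
Since O(n⁴) ⊆ O(n!) (f grows no faster than g), f(n) = O(g(n)) is true.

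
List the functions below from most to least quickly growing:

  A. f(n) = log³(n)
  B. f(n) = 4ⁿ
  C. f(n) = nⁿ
C > B > A

Comparing growth rates:
C = nⁿ is O(nⁿ)
B = 4ⁿ is O(4ⁿ)
A = log³(n) is O(log³ n)

Therefore, the order from fastest to slowest is: C > B > A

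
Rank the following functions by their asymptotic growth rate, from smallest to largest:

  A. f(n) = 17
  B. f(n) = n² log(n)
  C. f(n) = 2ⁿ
A < B < C

Comparing growth rates:
A = 17 is O(1)
B = n² log(n) is O(n² log n)
C = 2ⁿ is O(2ⁿ)

Therefore, the order from slowest to fastest is: A < B < C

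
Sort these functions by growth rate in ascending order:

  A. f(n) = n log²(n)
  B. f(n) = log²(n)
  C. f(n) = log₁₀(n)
C < B < A

Comparing growth rates:
C = log₁₀(n) is O(log n)
B = log²(n) is O(log² n)
A = n log²(n) is O(n log² n)

Therefore, the order from slowest to fastest is: C < B < A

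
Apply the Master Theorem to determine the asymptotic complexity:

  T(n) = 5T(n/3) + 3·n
Θ(n^log₃(5))

Master Theorem: a = 5, b = 3, f(n) = 3·n.
Compute the critical exponent d = log₃(5) = 1.465.
Compare f(n) = Θ(n) against n^d:
  k = 1 < d = 1.465, so f(n) = O(n^(d-ε)) — Case 1.
  The recursion cost dominates: T(n) = Θ(n^d) = Θ(n^log₃(5)).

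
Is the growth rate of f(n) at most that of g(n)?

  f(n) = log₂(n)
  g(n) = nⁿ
True

f(n) = log₂(n) is O(log n), and g(n) = nⁿ is O(nⁿ).
Since O(log n) ⊆ O(nⁿ) (f grows no faster than g), f(n) = O(g(n)) is true.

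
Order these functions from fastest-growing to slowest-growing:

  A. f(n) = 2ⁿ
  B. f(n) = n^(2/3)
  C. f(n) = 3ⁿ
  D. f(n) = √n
C > A > B > D

Comparing growth rates:
C = 3ⁿ is O(3ⁿ)
A = 2ⁿ is O(2ⁿ)
B = n^(2/3) is O(n^(2/3))
D = √n is O(√n)

Therefore, the order from fastest to slowest is: C > A > B > D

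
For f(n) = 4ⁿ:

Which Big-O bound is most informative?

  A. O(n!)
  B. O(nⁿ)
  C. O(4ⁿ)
C

f(n) = 4ⁿ is O(4ⁿ).
All listed options are valid Big-O bounds (upper bounds),
but O(4ⁿ) is the tightest (smallest valid bound).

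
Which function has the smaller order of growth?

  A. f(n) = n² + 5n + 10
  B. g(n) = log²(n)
B

f(n) = n² + 5n + 10 is O(n²), while g(n) = log²(n) is O(log² n).
Since O(log² n) grows slower than O(n²), g(n) is dominated.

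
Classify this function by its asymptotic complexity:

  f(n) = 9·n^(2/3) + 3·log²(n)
O(n^(2/3))

The dominant term in 9·n^(2/3) + 3·log²(n) is 9·n^(2/3), which is Θ(n^(2/3)).
Lower-order terms (3·log²(n)) are asymptotically negligible.
Constants are absorbed, so the tightest bound is O(n^(2/3)).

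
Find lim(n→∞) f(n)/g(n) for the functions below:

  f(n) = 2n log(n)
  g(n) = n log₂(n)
log(4)

Since 2n log(n) and n log₂(n) have the same growth rate (O(n log n)),
the ratio converges to a constant: log(4).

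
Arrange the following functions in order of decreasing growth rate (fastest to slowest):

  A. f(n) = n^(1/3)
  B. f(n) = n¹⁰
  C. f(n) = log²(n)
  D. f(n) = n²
B > D > A > C

Comparing growth rates:
B = n¹⁰ is O(n¹⁰)
D = n² is O(n²)
A = n^(1/3) is O(n^(1/3))
C = log²(n) is O(log² n)

Therefore, the order from fastest to slowest is: B > D > A > C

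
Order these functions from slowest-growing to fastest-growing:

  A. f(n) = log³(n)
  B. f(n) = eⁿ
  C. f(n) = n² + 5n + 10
A < C < B

Comparing growth rates:
A = log³(n) is O(log³ n)
C = n² + 5n + 10 is O(n²)
B = eⁿ is O(eⁿ)

Therefore, the order from slowest to fastest is: A < C < B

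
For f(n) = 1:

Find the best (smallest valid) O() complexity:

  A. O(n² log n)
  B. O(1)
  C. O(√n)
B

f(n) = 1 is O(1).
All listed options are valid Big-O bounds (upper bounds),
but O(1) is the tightest (smallest valid bound).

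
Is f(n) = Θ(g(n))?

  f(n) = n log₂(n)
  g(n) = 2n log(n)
True

f(n) = n log₂(n) and g(n) = 2n log(n) are both O(n log n).
Since they have the same asymptotic growth rate, f(n) = Θ(g(n)) is true.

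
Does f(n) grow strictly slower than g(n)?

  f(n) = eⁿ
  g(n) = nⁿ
True

f(n) = eⁿ is O(eⁿ), and g(n) = nⁿ is O(nⁿ).
Since O(eⁿ) grows strictly slower than O(nⁿ), f(n) = o(g(n)) is true.
This means lim(n→∞) f(n)/g(n) = 0.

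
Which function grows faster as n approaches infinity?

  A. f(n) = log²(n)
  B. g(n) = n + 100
B

f(n) = log²(n) is O(log² n), while g(n) = n + 100 is O(n).
Since O(n) grows faster than O(log² n), g(n) dominates.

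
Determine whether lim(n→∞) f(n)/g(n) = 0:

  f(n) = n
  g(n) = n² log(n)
True

f(n) = n is O(n), and g(n) = n² log(n) is O(n² log n).
Since O(n) grows strictly slower than O(n² log n), f(n) = o(g(n)) is true.
This means lim(n→∞) f(n)/g(n) = 0.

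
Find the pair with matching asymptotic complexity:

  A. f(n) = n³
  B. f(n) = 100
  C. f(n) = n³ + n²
A and C

Examining each function:
  A. n³ is O(n³)
  B. 100 is O(1)
  C. n³ + n² is O(n³)

Functions A and C both have the same complexity class.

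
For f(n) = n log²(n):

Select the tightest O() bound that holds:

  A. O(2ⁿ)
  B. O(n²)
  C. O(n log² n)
C

f(n) = n log²(n) is O(n log² n).
All listed options are valid Big-O bounds (upper bounds),
but O(n log² n) is the tightest (smallest valid bound).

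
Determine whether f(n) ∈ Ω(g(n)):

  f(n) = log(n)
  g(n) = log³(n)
False

f(n) = log(n) is O(log n), and g(n) = log³(n) is O(log³ n).
Since O(log n) grows slower than O(log³ n), f(n) = Ω(g(n)) is false.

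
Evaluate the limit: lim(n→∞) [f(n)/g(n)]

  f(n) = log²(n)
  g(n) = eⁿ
0

Since log²(n) (O(log² n)) grows slower than eⁿ (O(eⁿ)),
the ratio f(n)/g(n) → 0 as n → ∞.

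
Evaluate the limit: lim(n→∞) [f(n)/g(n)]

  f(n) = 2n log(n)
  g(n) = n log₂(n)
log(4)

Since 2n log(n) and n log₂(n) have the same growth rate (O(n log n)),
the ratio converges to a constant: log(4).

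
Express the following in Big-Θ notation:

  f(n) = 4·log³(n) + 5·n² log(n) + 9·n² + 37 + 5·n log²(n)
Θ(n² log n)

Order the terms by growth rate: 37 ≺ 4·log³(n) ≺ 5·n log²(n) ≺ 9·n² ≺ 5·n² log(n).
The fastest-growing term 5·n² log(n) dominates as n → ∞; dropping its constant factor gives Θ(n² log n).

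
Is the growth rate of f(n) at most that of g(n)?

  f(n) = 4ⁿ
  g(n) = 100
False

f(n) = 4ⁿ is O(4ⁿ), and g(n) = 100 is O(1).
Since O(4ⁿ) grows faster than O(1), f(n) = O(g(n)) is false.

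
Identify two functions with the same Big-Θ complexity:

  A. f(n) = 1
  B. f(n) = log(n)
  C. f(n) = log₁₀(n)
B and C

Examining each function:
  A. 1 is O(1)
  B. log(n) is O(log n)
  C. log₁₀(n) is O(log n)

Functions B and C both have the same complexity class.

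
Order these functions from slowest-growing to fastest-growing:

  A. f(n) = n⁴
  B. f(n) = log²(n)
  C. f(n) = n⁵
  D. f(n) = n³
B < D < A < C

Comparing growth rates:
B = log²(n) is O(log² n)
D = n³ is O(n³)
A = n⁴ is O(n⁴)
C = n⁵ is O(n⁵)

Therefore, the order from slowest to fastest is: B < D < A < C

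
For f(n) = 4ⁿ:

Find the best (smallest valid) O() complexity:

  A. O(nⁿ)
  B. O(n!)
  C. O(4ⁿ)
C

f(n) = 4ⁿ is O(4ⁿ).
All listed options are valid Big-O bounds (upper bounds),
but O(4ⁿ) is the tightest (smallest valid bound).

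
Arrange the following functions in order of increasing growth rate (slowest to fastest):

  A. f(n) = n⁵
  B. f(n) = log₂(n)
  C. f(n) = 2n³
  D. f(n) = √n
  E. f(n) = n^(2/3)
B < D < E < C < A

Comparing growth rates:
B = log₂(n) is O(log n)
D = √n is O(√n)
E = n^(2/3) is O(n^(2/3))
C = 2n³ is O(n³)
A = n⁵ is O(n⁵)

Therefore, the order from slowest to fastest is: B < D < E < C < A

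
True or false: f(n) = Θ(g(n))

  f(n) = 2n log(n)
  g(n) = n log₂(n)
True

f(n) = 2n log(n) and g(n) = n log₂(n) are both O(n log n).
Since they have the same asymptotic growth rate, f(n) = Θ(g(n)) is true.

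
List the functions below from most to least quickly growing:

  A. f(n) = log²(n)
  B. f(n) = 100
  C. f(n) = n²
C > A > B

Comparing growth rates:
C = n² is O(n²)
A = log²(n) is O(log² n)
B = 100 is O(1)

Therefore, the order from fastest to slowest is: C > A > B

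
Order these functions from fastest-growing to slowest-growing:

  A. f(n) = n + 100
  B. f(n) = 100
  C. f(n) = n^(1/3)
A > C > B

Comparing growth rates:
A = n + 100 is O(n)
C = n^(1/3) is O(n^(1/3))
B = 100 is O(1)

Therefore, the order from fastest to slowest is: A > C > B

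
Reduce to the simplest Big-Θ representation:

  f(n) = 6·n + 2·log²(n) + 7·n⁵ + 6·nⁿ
Θ(nⁿ)

Order the terms by growth rate: 2·log²(n) ≺ 6·n ≺ 7·n⁵ ≺ 6·nⁿ.
The fastest-growing term 6·nⁿ dominates as n → ∞; dropping its constant factor gives Θ(nⁿ).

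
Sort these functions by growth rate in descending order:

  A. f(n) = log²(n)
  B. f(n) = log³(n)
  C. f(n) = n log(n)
C > B > A

Comparing growth rates:
C = n log(n) is O(n log n)
B = log³(n) is O(log³ n)
A = log²(n) is O(log² n)

Therefore, the order from fastest to slowest is: C > B > A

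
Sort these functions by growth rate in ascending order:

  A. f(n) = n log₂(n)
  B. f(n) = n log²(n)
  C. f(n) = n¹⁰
A < B < C

Comparing growth rates:
A = n log₂(n) is O(n log n)
B = n log²(n) is O(n log² n)
C = n¹⁰ is O(n¹⁰)

Therefore, the order from slowest to fastest is: A < B < C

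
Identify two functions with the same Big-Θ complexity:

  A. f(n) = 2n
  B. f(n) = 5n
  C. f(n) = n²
A and B

Examining each function:
  A. 2n is O(n)
  B. 5n is O(n)
  C. n² is O(n²)

Functions A and B both have the same complexity class.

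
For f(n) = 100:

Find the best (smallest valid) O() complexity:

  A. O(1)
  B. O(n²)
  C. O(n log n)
A

f(n) = 100 is O(1).
All listed options are valid Big-O bounds (upper bounds),
but O(1) is the tightest (smallest valid bound).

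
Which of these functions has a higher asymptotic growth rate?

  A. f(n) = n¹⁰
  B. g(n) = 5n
A

f(n) = n¹⁰ is O(n¹⁰), while g(n) = 5n is O(n).
Since O(n¹⁰) grows faster than O(n), f(n) dominates.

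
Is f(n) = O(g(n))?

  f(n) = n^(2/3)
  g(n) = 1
False

f(n) = n^(2/3) is O(n^(2/3)), and g(n) = 1 is O(1).
Since O(n^(2/3)) grows faster than O(1), f(n) = O(g(n)) is false.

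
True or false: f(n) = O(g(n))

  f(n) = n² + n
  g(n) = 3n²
True

f(n) = n² + n and g(n) = 3n² are both O(n²).
Big-O permits equal growth rates (f ≤ c·g for some c), so f(n) = O(g(n)) is true.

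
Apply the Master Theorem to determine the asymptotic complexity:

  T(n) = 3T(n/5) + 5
Θ(n^log₅(3))

Master Theorem: a = 3, b = 5, f(n) = 5.
Compute the critical exponent d = log₅(3) = 0.683.
Compare f(n) = Θ(1) against n^d:
  k = 0 < d = 0.683, so f(n) = O(n^(d-ε)) — Case 1.
  The recursion cost dominates: T(n) = Θ(n^d) = Θ(n^log₅(3)).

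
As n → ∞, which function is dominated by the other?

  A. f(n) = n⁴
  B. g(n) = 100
B

f(n) = n⁴ is O(n⁴), while g(n) = 100 is O(1).
Since O(1) grows slower than O(n⁴), g(n) is dominated.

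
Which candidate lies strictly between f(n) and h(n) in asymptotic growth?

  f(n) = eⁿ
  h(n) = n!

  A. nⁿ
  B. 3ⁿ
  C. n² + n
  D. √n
B

We need g(n) with eⁿ = o(g(n)) and g(n) = o(n!), i.e. O(eⁿ) ≺ g ≺ O(n!).
Check each option:
  A. nⁿ — O(nⁿ) does not grow strictly slower than h(n)
  B. 3ⁿ — O(3ⁿ) is strictly between O(eⁿ) and O(n!) ✓
  C. n² + n — O(n²) does not grow strictly faster than f(n)
  D. √n — O(√n) does not grow strictly faster than f(n)

Only option B (3ⁿ) lies strictly between.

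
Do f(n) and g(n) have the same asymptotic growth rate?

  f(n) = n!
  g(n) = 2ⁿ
False

f(n) = n! is O(n!), and g(n) = 2ⁿ is O(2ⁿ).
Since they have different growth rates, f(n) = Θ(g(n)) is false.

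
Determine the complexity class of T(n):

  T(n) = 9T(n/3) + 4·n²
Θ(n² log n)

Master Theorem: a = 9, b = 3, f(n) = 4·n².
Compute the critical exponent d = log₃(9) = 2.
Compare f(n) = Θ(n²) against n^d:
  k = 2 = d, so f(n) = Θ(n^d) — Case 2.
  Work is balanced across levels: T(n) = Θ(n^d log n) = Θ(n² log n).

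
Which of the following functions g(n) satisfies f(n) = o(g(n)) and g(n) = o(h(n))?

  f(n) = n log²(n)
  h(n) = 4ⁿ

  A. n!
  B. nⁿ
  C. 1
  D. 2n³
D

We need g(n) with n log²(n) = o(g(n)) and g(n) = o(4ⁿ), i.e. O(n log² n) ≺ g ≺ O(4ⁿ).
Check each option:
  A. n! — O(n!) does not grow strictly slower than h(n)
  B. nⁿ — O(nⁿ) does not grow strictly slower than h(n)
  C. 1 — O(1) does not grow strictly faster than f(n)
  D. 2n³ — O(n³) is strictly between O(n log² n) and O(4ⁿ) ✓

Only option D (2n³) lies strictly between.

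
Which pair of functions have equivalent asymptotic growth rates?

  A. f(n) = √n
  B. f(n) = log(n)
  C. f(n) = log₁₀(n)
B and C

Examining each function:
  A. √n is O(√n)
  B. log(n) is O(log n)
  C. log₁₀(n) is O(log n)

Functions B and C both have the same complexity class.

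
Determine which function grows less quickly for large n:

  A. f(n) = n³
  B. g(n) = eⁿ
A

f(n) = n³ is O(n³), while g(n) = eⁿ is O(eⁿ).
Since O(n³) grows slower than O(eⁿ), f(n) is dominated.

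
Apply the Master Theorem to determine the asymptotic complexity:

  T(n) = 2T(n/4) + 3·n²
Θ(n²)

Master Theorem: a = 2, b = 4, f(n) = 3·n².
Compute the critical exponent d = log₄(2) = 0.500.
Compare f(n) = Θ(n²) against n^d:
  k = 2 > d = 0.500, so f(n) = Ω(n^(d+ε)) — Case 3.
  Regularity: a·(n/b)^2/n^2 = a/b^2 = 2/16 < 1 ✓.
  The top-level work dominates: T(n) = Θ(f(n)) = Θ(n²).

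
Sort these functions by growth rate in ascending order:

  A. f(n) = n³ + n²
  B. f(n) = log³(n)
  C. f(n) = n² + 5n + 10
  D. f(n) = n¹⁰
B < C < A < D

Comparing growth rates:
B = log³(n) is O(log³ n)
C = n² + 5n + 10 is O(n²)
A = n³ + n² is O(n³)
D = n¹⁰ is O(n¹⁰)

Therefore, the order from slowest to fastest is: B < C < A < D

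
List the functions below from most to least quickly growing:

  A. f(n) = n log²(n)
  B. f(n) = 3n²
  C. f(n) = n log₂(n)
B > A > C

Comparing growth rates:
B = 3n² is O(n²)
A = n log²(n) is O(n log² n)
C = n log₂(n) is O(n log n)

Therefore, the order from fastest to slowest is: B > A > C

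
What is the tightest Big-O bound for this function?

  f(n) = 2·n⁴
O(n⁴)

The dominant term in 2·n⁴ is 2·n⁴, which is Θ(n⁴).
Constants are absorbed, so the tightest bound is O(n⁴).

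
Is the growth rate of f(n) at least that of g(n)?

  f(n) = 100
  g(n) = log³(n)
False

f(n) = 100 is O(1), and g(n) = log³(n) is O(log³ n).
Since O(1) grows slower than O(log³ n), f(n) = Ω(g(n)) is false.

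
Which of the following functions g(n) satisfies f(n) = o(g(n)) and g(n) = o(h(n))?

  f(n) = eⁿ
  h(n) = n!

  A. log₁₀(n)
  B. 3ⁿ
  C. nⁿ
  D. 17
B

We need g(n) with eⁿ = o(g(n)) and g(n) = o(n!), i.e. O(eⁿ) ≺ g ≺ O(n!).
Check each option:
  A. log₁₀(n) — O(log n) does not grow strictly faster than f(n)
  B. 3ⁿ — O(3ⁿ) is strictly between O(eⁿ) and O(n!) ✓
  C. nⁿ — O(nⁿ) does not grow strictly slower than h(n)
  D. 17 — O(1) does not grow strictly faster than f(n)

Only option B (3ⁿ) lies strictly between.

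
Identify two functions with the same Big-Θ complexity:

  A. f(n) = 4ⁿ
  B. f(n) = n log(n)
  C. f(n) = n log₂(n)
B and C

Examining each function:
  A. 4ⁿ is O(4ⁿ)
  B. n log(n) is O(n log n)
  C. n log₂(n) is O(n log n)

Functions B and C both have the same complexity class.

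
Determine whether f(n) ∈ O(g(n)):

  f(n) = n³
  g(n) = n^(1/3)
False

f(n) = n³ is O(n³), and g(n) = n^(1/3) is O(n^(1/3)).
Since O(n³) grows faster than O(n^(1/3)), f(n) = O(g(n)) is false.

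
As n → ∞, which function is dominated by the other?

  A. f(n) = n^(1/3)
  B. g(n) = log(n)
B

f(n) = n^(1/3) is O(n^(1/3)), while g(n) = log(n) is O(log n).
Since O(log n) grows slower than O(n^(1/3)), g(n) is dominated.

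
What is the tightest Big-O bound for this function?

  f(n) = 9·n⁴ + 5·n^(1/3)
O(n⁴)

The dominant term in 9·n⁴ + 5·n^(1/3) is 9·n⁴, which is Θ(n⁴).
Lower-order terms (5·n^(1/3)) are asymptotically negligible.
Constants are absorbed, so the tightest bound is O(n⁴).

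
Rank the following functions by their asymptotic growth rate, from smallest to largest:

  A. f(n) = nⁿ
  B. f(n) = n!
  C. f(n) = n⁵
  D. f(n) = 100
D < C < B < A

Comparing growth rates:
D = 100 is O(1)
C = n⁵ is O(n⁵)
B = n! is O(n!)
A = nⁿ is O(nⁿ)

Therefore, the order from slowest to fastest is: D < C < B < A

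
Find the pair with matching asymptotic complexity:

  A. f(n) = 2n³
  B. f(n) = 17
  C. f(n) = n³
A and C

Examining each function:
  A. 2n³ is O(n³)
  B. 17 is O(1)
  C. n³ is O(n³)

Functions A and C both have the same complexity class.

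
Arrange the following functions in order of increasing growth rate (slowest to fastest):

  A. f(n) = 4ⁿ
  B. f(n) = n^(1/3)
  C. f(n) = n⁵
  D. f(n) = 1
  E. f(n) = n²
D < B < E < C < A

Comparing growth rates:
D = 1 is O(1)
B = n^(1/3) is O(n^(1/3))
E = n² is O(n²)
C = n⁵ is O(n⁵)
A = 4ⁿ is O(4ⁿ)

Therefore, the order from slowest to fastest is: D < B < E < C < A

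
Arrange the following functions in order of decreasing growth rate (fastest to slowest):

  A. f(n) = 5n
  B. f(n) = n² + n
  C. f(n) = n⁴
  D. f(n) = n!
D > C > B > A

Comparing growth rates:
D = n! is O(n!)
C = n⁴ is O(n⁴)
B = n² + n is O(n²)
A = 5n is O(n)

Therefore, the order from fastest to slowest is: D > C > B > A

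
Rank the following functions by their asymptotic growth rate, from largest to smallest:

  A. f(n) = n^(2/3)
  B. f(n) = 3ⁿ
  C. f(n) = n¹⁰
B > C > A

Comparing growth rates:
B = 3ⁿ is O(3ⁿ)
C = n¹⁰ is O(n¹⁰)
A = n^(2/3) is O(n^(2/3))

Therefore, the order from fastest to slowest is: B > C > A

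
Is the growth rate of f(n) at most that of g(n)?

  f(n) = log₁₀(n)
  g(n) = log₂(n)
True

f(n) = log₁₀(n) and g(n) = log₂(n) are both O(log n).
Big-O permits equal growth rates (f ≤ c·g for some c), so f(n) = O(g(n)) is true.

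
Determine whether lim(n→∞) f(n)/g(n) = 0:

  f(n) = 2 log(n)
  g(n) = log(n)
False

f(n) = 2 log(n) is O(log n), and g(n) = log(n) is O(log n).
Since they have the same growth rate, f(n) = o(g(n)) is false.
(f = o(g) requires f to grow strictly slower, not equal.)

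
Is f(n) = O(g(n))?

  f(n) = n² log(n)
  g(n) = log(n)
False

f(n) = n² log(n) is O(n² log n), and g(n) = log(n) is O(log n).
Since O(n² log n) grows faster than O(log n), f(n) = O(g(n)) is false.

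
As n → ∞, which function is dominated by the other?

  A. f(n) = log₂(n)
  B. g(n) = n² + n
A

f(n) = log₂(n) is O(log n), while g(n) = n² + n is O(n²).
Since O(log n) grows slower than O(n²), f(n) is dominated.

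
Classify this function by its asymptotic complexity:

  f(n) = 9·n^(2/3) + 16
O(n^(2/3))

The dominant term in 9·n^(2/3) + 16 is 9·n^(2/3), which is Θ(n^(2/3)).
Lower-order terms (16) are asymptotically negligible.
Constants are absorbed, so the tightest bound is O(n^(2/3)).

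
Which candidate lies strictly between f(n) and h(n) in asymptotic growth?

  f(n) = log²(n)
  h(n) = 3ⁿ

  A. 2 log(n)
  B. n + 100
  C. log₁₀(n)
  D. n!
B

We need g(n) with log²(n) = o(g(n)) and g(n) = o(3ⁿ), i.e. O(log² n) ≺ g ≺ O(3ⁿ).
Check each option:
  A. 2 log(n) — O(log n) does not grow strictly faster than f(n)
  B. n + 100 — O(n) is strictly between O(log² n) and O(3ⁿ) ✓
  C. log₁₀(n) — O(log n) does not grow strictly faster than f(n)
  D. n! — O(n!) does not grow strictly slower than h(n)

Only option B (n + 100) lies strictly between.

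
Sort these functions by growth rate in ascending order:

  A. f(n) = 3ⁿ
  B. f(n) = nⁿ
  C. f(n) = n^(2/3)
C < A < B

Comparing growth rates:
C = n^(2/3) is O(n^(2/3))
A = 3ⁿ is O(3ⁿ)
B = nⁿ is O(nⁿ)

Therefore, the order from slowest to fastest is: C < A < B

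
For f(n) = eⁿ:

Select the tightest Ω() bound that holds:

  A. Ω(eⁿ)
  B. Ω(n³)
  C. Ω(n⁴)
A

f(n) = eⁿ is Ω(eⁿ).
All listed options are valid Big-Ω bounds (lower bounds),
but Ω(eⁿ) is the tightest (largest valid bound).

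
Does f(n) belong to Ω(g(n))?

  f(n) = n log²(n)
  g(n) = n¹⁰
False

f(n) = n log²(n) is O(n log² n), and g(n) = n¹⁰ is O(n¹⁰).
Since O(n log² n) grows slower than O(n¹⁰), f(n) = Ω(g(n)) is false.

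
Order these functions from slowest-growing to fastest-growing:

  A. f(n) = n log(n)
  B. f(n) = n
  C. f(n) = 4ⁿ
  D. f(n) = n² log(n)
B < A < D < C

Comparing growth rates:
B = n is O(n)
A = n log(n) is O(n log n)
D = n² log(n) is O(n² log n)
C = 4ⁿ is O(4ⁿ)

Therefore, the order from slowest to fastest is: B < A < D < C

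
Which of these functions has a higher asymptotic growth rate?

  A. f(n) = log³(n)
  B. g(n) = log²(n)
A

f(n) = log³(n) is O(log³ n), while g(n) = log²(n) is O(log² n).
Since O(log³ n) grows faster than O(log² n), f(n) dominates.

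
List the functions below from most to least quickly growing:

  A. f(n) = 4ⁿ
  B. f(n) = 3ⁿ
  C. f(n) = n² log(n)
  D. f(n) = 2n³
A > B > D > C

Comparing growth rates:
A = 4ⁿ is O(4ⁿ)
B = 3ⁿ is O(3ⁿ)
D = 2n³ is O(n³)
C = n² log(n) is O(n² log n)

Therefore, the order from fastest to slowest is: A > B > D > C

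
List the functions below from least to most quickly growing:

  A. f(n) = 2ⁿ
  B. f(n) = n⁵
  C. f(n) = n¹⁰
B < C < A

Comparing growth rates:
B = n⁵ is O(n⁵)
C = n¹⁰ is O(n¹⁰)
A = 2ⁿ is O(2ⁿ)

Therefore, the order from slowest to fastest is: B < C < A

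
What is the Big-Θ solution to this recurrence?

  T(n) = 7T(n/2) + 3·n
Θ(n^log₂(7))

Master Theorem: a = 7, b = 2, f(n) = 3·n.
Compute the critical exponent d = log₂(7) = 2.807.
Compare f(n) = Θ(n) against n^d:
  k = 1 < d = 2.807, so f(n) = O(n^(d-ε)) — Case 1.
  The recursion cost dominates: T(n) = Θ(n^d) = Θ(n^log₂(7)).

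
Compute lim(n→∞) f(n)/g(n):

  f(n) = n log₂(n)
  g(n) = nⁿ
0

Since n log₂(n) (O(n log n)) grows slower than nⁿ (O(nⁿ)),
the ratio f(n)/g(n) → 0 as n → ∞.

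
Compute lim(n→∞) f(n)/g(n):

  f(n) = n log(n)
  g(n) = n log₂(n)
log(2)

Since n log(n) and n log₂(n) have the same growth rate (O(n log n)),
the ratio converges to a constant: log(2).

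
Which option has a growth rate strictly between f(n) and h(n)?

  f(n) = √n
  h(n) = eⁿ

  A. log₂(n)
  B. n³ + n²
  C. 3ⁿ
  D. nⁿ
B

We need g(n) with √n = o(g(n)) and g(n) = o(eⁿ), i.e. O(√n) ≺ g ≺ O(eⁿ).
Check each option:
  A. log₂(n) — O(log n) does not grow strictly faster than f(n)
  B. n³ + n² — O(n³) is strictly between O(√n) and O(eⁿ) ✓
  C. 3ⁿ — O(3ⁿ) does not grow strictly slower than h(n)
  D. nⁿ — O(nⁿ) does not grow strictly slower than h(n)

Only option B (n³ + n²) lies strictly between.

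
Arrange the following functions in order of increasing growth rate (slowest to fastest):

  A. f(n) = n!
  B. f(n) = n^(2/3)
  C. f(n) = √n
C < B < A

Comparing growth rates:
C = √n is O(√n)
B = n^(2/3) is O(n^(2/3))
A = n! is O(n!)

Therefore, the order from slowest to fastest is: C < B < A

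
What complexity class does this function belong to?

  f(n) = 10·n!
O(n!)

The dominant term in 10·n! is 10·n!, which is Θ(n!).
Constants are absorbed, so the tightest bound is O(n!).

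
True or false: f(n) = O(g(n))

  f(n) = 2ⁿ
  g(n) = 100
False

f(n) = 2ⁿ is O(2ⁿ), and g(n) = 100 is O(1).
Since O(2ⁿ) grows faster than O(1), f(n) = O(g(n)) is false.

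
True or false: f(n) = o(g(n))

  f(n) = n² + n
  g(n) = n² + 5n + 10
False

f(n) = n² + n is O(n²), and g(n) = n² + 5n + 10 is O(n²).
Since they have the same growth rate, f(n) = o(g(n)) is false.
(f = o(g) requires f to grow strictly slower, not equal.)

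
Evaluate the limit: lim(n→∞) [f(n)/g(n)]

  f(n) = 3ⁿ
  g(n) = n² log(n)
∞

Since 3ⁿ (O(3ⁿ)) grows faster than n² log(n) (O(n² log n)),
the ratio f(n)/g(n) → ∞ as n → ∞.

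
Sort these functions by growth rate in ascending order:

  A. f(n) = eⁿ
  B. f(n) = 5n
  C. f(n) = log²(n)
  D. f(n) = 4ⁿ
C < B < A < D

Comparing growth rates:
C = log²(n) is O(log² n)
B = 5n is O(n)
A = eⁿ is O(eⁿ)
D = 4ⁿ is O(4ⁿ)

Therefore, the order from slowest to fastest is: C < B < A < D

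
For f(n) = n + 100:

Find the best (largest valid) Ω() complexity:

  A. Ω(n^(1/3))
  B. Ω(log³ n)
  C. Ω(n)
C

f(n) = n + 100 is Ω(n).
All listed options are valid Big-Ω bounds (lower bounds),
but Ω(n) is the tightest (largest valid bound).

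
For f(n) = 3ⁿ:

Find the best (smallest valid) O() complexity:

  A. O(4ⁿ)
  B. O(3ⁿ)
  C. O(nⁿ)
B

f(n) = 3ⁿ is O(3ⁿ).
All listed options are valid Big-O bounds (upper bounds),
but O(3ⁿ) is the tightest (smallest valid bound).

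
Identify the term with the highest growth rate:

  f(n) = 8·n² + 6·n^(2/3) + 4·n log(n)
8·n²

Looking at each term:
  - 8·n² is O(n²)
  - 6·n^(2/3) is O(n^(2/3))
  - 4·n log(n) is O(n log n)

The term 8·n² (O(n²)) grows fastest and dominates all others.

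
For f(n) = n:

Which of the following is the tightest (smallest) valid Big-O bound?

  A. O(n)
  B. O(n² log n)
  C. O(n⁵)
A

f(n) = n is O(n).
All listed options are valid Big-O bounds (upper bounds),
but O(n) is the tightest (smallest valid bound).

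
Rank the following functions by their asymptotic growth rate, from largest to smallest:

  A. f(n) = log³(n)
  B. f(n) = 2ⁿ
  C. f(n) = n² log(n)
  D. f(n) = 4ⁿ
D > B > C > A

Comparing growth rates:
D = 4ⁿ is O(4ⁿ)
B = 2ⁿ is O(2ⁿ)
C = n² log(n) is O(n² log n)
A = log³(n) is O(log³ n)

Therefore, the order from fastest to slowest is: D > B > C > A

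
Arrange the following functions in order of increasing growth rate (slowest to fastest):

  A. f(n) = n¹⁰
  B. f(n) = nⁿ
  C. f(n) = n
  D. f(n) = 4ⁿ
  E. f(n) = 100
E < C < A < D < B

Comparing growth rates:
E = 100 is O(1)
C = n is O(n)
A = n¹⁰ is O(n¹⁰)
D = 4ⁿ is O(4ⁿ)
B = nⁿ is O(nⁿ)

Therefore, the order from slowest to fastest is: E < C < A < D < B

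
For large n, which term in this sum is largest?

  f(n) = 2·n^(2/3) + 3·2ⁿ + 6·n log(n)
3·2ⁿ

Looking at each term:
  - 2·n^(2/3) is O(n^(2/3))
  - 3·2ⁿ is O(2ⁿ)
  - 6·n log(n) is O(n log n)

The term 3·2ⁿ (O(2ⁿ)) grows fastest and dominates all others.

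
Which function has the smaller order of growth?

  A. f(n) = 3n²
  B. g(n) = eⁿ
A

f(n) = 3n² is O(n²), while g(n) = eⁿ is O(eⁿ).
Since O(n²) grows slower than O(eⁿ), f(n) is dominated.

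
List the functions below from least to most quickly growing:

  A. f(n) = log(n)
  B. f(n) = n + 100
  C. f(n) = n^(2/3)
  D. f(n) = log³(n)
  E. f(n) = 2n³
A < D < C < B < E

Comparing growth rates:
A = log(n) is O(log n)
D = log³(n) is O(log³ n)
C = n^(2/3) is O(n^(2/3))
B = n + 100 is O(n)
E = 2n³ is O(n³)

Therefore, the order from slowest to fastest is: A < D < C < B < E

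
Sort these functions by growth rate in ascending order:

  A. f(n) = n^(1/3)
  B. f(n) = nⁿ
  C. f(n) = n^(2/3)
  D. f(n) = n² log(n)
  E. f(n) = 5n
A < C < E < D < B

Comparing growth rates:
A = n^(1/3) is O(n^(1/3))
C = n^(2/3) is O(n^(2/3))
E = 5n is O(n)
D = n² log(n) is O(n² log n)
B = nⁿ is O(nⁿ)

Therefore, the order from slowest to fastest is: A < C < E < D < B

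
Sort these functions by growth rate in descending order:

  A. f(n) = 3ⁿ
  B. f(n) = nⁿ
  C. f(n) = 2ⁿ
B > A > C

Comparing growth rates:
B = nⁿ is O(nⁿ)
A = 3ⁿ is O(3ⁿ)
C = 2ⁿ is O(2ⁿ)

Therefore, the order from fastest to slowest is: B > A > C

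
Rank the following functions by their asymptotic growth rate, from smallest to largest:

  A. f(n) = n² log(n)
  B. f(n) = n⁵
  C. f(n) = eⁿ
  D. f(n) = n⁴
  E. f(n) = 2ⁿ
A < D < B < E < C

Comparing growth rates:
A = n² log(n) is O(n² log n)
D = n⁴ is O(n⁴)
B = n⁵ is O(n⁵)
E = 2ⁿ is O(2ⁿ)
C = eⁿ is O(eⁿ)

Therefore, the order from slowest to fastest is: A < D < B < E < C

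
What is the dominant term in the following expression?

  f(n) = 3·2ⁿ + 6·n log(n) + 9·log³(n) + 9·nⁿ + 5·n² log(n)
9·nⁿ

Looking at each term:
  - 3·2ⁿ is O(2ⁿ)
  - 6·n log(n) is O(n log n)
  - 9·log³(n) is O(log³ n)
  - 9·nⁿ is O(nⁿ)
  - 5·n² log(n) is O(n² log n)

The term 9·nⁿ (O(nⁿ)) grows fastest and dominates all others.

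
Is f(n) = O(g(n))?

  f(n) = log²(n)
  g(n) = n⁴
True

f(n) = log²(n) is O(log² n), and g(n) = n⁴ is O(n⁴).
Since O(log² n) ⊆ O(n⁴) (f grows no faster than g), f(n) = O(g(n)) is true.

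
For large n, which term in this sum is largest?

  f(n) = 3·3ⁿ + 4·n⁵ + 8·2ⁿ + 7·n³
3·3ⁿ

Looking at each term:
  - 3·3ⁿ is O(3ⁿ)
  - 4·n⁵ is O(n⁵)
  - 8·2ⁿ is O(2ⁿ)
  - 7·n³ is O(n³)

The term 3·3ⁿ (O(3ⁿ)) grows fastest and dominates all others.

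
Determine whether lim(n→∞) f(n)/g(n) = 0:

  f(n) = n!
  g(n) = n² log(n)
False

f(n) = n! is O(n!), and g(n) = n² log(n) is O(n² log n).
Since O(n!) grows faster than or equal to O(n² log n), f(n) = o(g(n)) is false.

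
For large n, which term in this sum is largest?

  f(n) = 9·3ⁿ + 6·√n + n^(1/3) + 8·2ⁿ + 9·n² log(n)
9·3ⁿ

Looking at each term:
  - 9·3ⁿ is O(3ⁿ)
  - 6·√n is O(√n)
  - n^(1/3) is O(n^(1/3))
  - 8·2ⁿ is O(2ⁿ)
  - 9·n² log(n) is O(n² log n)

The term 9·3ⁿ (O(3ⁿ)) grows fastest and dominates all others.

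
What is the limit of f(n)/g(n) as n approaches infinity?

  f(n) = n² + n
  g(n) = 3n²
1/3

Since n² + n and 3n² have the same growth rate (O(n²)),
the ratio converges to a constant: 1/3.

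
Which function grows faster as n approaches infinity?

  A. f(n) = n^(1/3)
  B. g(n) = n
B

f(n) = n^(1/3) is O(n^(1/3)), while g(n) = n is O(n).
Since O(n) grows faster than O(n^(1/3)), g(n) dominates.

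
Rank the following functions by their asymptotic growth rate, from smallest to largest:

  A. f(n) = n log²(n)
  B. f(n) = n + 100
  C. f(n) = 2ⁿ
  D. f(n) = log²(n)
D < B < A < C

Comparing growth rates:
D = log²(n) is O(log² n)
B = n + 100 is O(n)
A = n log²(n) is O(n log² n)
C = 2ⁿ is O(2ⁿ)

Therefore, the order from slowest to fastest is: D < B < A < C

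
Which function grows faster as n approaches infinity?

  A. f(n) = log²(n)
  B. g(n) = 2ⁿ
B

f(n) = log²(n) is O(log² n), while g(n) = 2ⁿ is O(2ⁿ).
Since O(2ⁿ) grows faster than O(log² n), g(n) dominates.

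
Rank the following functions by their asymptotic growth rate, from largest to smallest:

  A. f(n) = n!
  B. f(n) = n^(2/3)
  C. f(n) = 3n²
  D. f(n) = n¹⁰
A > D > C > B

Comparing growth rates:
A = n! is O(n!)
D = n¹⁰ is O(n¹⁰)
C = 3n² is O(n²)
B = n^(2/3) is O(n^(2/3))

Therefore, the order from fastest to slowest is: A > D > C > B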